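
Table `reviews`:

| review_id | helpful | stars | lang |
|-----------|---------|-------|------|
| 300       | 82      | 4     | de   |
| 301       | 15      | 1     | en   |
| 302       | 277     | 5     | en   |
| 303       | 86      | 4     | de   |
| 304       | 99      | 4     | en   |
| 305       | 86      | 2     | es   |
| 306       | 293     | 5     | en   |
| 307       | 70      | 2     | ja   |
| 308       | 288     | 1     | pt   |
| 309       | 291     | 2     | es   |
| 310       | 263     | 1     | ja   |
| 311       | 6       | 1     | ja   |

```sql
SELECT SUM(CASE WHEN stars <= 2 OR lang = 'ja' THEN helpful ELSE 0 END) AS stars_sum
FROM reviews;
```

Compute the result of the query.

review_id=300: ✗
review_id=301: ✓ → 15
review_id=302: ✗
review_id=303: ✗
review_id=304: ✗
review_id=305: ✓ → 86
review_id=306: ✗
review_id=307: ✓ → 70
review_id=308: ✓ → 288
review_id=309: ✓ → 291
review_id=310: ✓ → 263
review_id=311: ✓ → 6
stars_sum = 15 + 86 + 70 + 288 + 291 + 263 + 6 = 1019

1019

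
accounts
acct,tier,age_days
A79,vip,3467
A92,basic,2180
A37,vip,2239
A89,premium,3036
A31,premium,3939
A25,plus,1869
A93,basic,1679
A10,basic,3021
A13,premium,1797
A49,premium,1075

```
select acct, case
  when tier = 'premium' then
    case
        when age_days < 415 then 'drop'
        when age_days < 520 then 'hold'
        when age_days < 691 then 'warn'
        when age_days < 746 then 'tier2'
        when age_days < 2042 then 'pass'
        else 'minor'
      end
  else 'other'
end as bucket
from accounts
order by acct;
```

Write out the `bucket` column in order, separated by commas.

other, pass, other, minor, other, pass, other, minor, other, other

acct=A10: tier='basic' → outer ELSE → other
acct=A13: tier='premium' → inner[age_days < 2042] → pass
acct=A25: tier='plus' → outer ELSE → other
acct=A31: tier='premium' → inner[ELSE] → minor
acct=A37: tier='vip' → outer ELSE → other
acct=A49: tier='premium' → inner[age_days < 2042] → pass
acct=A79: tier='vip' → outer ELSE → other
acct=A89: tier='premium' → inner[ELSE] → minor
acct=A92: tier='basic' → outer ELSE → other
acct=A93: tier='basic' → outer ELSE → other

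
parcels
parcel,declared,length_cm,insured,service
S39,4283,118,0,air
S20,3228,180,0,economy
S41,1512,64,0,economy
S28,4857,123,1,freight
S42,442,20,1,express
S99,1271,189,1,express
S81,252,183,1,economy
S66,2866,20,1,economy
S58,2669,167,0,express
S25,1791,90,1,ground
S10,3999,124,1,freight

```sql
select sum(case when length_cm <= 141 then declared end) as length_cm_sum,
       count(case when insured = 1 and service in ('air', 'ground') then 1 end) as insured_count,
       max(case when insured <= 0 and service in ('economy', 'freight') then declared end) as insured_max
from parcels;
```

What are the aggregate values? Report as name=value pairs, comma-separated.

[length_cm_sum: length_cm <= 141]
parcel=S39: ✓ → 4283
parcel=S20: ✗
parcel=S41: ✓ → 1512
parcel=S28: ✓ → 4857
parcel=S42: ✓ → 442
parcel=S99: ✗
parcel=S81: ✗
parcel=S66: ✓ → 2866
parcel=S58: ✗
parcel=S25: ✓ → 1791
parcel=S10: ✓ → 3999
length_cm_sum = 4283 + 1512 + 4857 + 442 + 2866 + 1791 + 3999 = 19750
—
[insured_count: insured = 1 and service in ('air', 'ground')]
parcel=S39: ✗
parcel=S20: ✗
parcel=S41: ✗
parcel=S28: ✗
parcel=S42: ✗
parcel=S99: ✗
parcel=S81: ✗
parcel=S66: ✗
parcel=S58: ✗
parcel=S25: ✓ → 1
parcel=S10: ✗
insured_count = COUNT(1) = 1
—
[insured_max: insured <= 0 and service in ('economy', 'freight')]
parcel=S39: ✗
parcel=S20: ✓ → 3228
parcel=S41: ✓ → 1512
parcel=S28: ✗
parcel=S42: ✗
parcel=S99: ✗
parcel=S81: ✗
parcel=S66: ✗
parcel=S58: ✗
parcel=S25: ✗
parcel=S10: ✗
insured_max = MAX(3228, 1512) = 3228

length_cm_sum=19750, insured_count=1, insured_max=3228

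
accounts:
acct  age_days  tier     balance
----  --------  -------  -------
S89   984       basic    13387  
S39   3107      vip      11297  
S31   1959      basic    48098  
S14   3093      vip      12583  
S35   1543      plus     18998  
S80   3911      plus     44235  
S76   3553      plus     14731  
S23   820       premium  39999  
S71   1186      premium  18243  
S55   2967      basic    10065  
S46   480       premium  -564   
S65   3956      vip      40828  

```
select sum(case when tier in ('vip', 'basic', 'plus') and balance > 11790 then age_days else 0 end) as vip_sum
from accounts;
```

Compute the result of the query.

18999

acct=S89: ✓ → 984
acct=S39: ✗
acct=S31: ✓ → 1959
acct=S14: ✓ → 3093
acct=S35: ✓ → 1543
acct=S80: ✓ → 3911
acct=S76: ✓ → 3553
acct=S23: ✗
acct=S71: ✗
acct=S55: ✗
acct=S46: ✗
acct=S65: ✓ → 3956
vip_sum = 984 + 1959 + 3093 + 1543 + 3911 + 3553 + 3956 = 18999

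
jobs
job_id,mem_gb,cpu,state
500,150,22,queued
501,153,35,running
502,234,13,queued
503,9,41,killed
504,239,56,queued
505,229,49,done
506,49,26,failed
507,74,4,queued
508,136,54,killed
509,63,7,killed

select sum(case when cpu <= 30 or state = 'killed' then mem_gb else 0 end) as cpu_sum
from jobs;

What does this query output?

job_id=500: ✓ → 150
job_id=501: ✗
job_id=502: ✓ → 234
job_id=503: ✓ → 9
job_id=504: ✗
job_id=505: ✗
job_id=506: ✓ → 49
job_id=507: ✓ → 74
job_id=508: ✓ → 136
job_id=509: ✓ → 63
cpu_sum = 150 + 234 + 9 + 49 + 74 + 136 + 63 = 715

715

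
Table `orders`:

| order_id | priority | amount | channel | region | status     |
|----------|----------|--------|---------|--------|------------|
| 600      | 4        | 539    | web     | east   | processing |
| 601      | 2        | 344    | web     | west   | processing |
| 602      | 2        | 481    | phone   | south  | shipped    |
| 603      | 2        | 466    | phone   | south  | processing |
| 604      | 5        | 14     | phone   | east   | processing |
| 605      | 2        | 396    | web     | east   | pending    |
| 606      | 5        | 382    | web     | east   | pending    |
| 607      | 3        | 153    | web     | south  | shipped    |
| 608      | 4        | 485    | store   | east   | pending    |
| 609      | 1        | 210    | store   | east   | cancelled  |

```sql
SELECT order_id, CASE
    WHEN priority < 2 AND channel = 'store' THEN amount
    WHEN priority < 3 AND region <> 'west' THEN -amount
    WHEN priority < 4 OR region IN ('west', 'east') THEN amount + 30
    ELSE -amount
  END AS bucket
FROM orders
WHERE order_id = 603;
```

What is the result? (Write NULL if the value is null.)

order_id = 603: priority=2, amount=466, channel=phone, region=south, status=processing.
priority < 2 AND channel = 'store' → false
priority < 3 AND region <> 'west' → true → -466

-466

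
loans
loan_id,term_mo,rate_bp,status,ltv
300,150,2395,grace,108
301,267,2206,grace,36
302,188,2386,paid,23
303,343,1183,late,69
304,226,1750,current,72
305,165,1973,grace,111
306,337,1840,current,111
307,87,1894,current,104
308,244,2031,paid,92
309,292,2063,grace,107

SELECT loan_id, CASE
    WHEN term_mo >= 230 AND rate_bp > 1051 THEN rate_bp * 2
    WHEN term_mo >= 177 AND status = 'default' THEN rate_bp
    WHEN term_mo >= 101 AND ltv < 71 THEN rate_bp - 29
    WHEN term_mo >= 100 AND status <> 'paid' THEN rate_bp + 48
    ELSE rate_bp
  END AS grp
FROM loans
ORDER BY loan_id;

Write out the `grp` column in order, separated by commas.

2443, 4412, 2357, 2366, 1798, 2021, 3680, 1894, 4062, 4126

loan_id=300: term_mo >= 100 AND status <> 'paid' → 2443
loan_id=301: term_mo >= 230 AND rate_bp > 1051 → 4412
loan_id=302: term_mo >= 101 AND ltv < 71 → 2357
loan_id=303: term_mo >= 230 AND rate_bp > 1051 → 2366
loan_id=304: term_mo >= 100 AND status <> 'paid' → 1798
loan_id=305: term_mo >= 100 AND status <> 'paid' → 2021
loan_id=306: term_mo >= 230 AND rate_bp > 1051 → 3680
loan_id=307: ELSE → 1894
loan_id=308: term_mo >= 230 AND rate_bp > 1051 → 4062
loan_id=309: term_mo >= 230 AND rate_bp > 1051 → 4126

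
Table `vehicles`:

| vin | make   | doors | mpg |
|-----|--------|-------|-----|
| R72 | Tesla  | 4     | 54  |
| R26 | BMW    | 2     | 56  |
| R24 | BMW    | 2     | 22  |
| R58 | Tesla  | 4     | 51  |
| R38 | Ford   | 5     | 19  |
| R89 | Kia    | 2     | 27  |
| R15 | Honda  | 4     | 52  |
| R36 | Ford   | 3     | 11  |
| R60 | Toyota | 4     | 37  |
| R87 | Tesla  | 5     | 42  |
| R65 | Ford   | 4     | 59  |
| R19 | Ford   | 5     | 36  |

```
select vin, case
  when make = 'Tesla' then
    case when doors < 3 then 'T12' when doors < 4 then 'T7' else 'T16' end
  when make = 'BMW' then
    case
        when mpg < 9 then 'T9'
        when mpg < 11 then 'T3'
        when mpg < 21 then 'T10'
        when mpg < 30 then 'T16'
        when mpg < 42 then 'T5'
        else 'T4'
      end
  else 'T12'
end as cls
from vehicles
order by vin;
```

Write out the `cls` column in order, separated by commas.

T12, T12, T16, T4, T12, T12, T16, T12, T12, T16, T16, T12

vin=R15: make='Honda' → outer ELSE → T12
vin=R19: make='Ford' → outer ELSE → T12
vin=R24: make='BMW' → inner[mpg < 30] → T16
vin=R26: make='BMW' → inner[ELSE] → T4
vin=R36: make='Ford' → outer ELSE → T12
vin=R38: make='Ford' → outer ELSE → T12
vin=R58: make='Tesla' → inner[ELSE] → T16
vin=R60: make='Toyota' → outer ELSE → T12
vin=R65: make='Ford' → outer ELSE → T12
vin=R72: make='Tesla' → inner[ELSE] → T16
vin=R87: make='Tesla' → inner[ELSE] → T16
vin=R89: make='Kia' → outer ELSE → T12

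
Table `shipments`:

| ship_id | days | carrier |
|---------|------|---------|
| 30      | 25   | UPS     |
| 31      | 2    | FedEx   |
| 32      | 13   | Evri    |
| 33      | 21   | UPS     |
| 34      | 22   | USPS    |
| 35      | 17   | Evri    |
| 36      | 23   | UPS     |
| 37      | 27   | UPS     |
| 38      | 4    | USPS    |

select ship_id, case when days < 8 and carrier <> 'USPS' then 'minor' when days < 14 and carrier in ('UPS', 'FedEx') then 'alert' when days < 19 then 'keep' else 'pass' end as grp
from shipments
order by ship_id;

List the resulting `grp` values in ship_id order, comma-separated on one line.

pass, minor, keep, pass, pass, keep, pass, pass, keep

ship_id=30: ELSE → pass
ship_id=31: days < 8 and carrier <> 'USPS' → minor
ship_id=32: days < 19 → keep
ship_id=33: ELSE → pass
ship_id=34: ELSE → pass
ship_id=35: days < 19 → keep
ship_id=36: ELSE → pass
ship_id=37: ELSE → pass
ship_id=38: days < 19 → keep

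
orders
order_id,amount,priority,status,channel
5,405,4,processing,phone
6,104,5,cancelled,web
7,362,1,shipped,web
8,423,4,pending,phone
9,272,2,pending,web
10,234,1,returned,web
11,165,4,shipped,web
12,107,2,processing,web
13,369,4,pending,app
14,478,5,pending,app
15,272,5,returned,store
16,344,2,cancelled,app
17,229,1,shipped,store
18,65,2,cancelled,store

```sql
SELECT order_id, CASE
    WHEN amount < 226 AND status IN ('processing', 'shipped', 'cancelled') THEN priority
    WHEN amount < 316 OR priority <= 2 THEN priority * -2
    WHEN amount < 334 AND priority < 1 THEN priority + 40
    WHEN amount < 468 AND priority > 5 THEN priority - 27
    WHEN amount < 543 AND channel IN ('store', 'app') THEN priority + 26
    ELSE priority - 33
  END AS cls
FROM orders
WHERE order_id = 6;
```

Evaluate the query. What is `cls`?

5

order_id = 6: amount=104, priority=5, status=cancelled, channel=web.
amount < 226 AND status IN ('processing', 'shipped', 'cancelled') → true → 5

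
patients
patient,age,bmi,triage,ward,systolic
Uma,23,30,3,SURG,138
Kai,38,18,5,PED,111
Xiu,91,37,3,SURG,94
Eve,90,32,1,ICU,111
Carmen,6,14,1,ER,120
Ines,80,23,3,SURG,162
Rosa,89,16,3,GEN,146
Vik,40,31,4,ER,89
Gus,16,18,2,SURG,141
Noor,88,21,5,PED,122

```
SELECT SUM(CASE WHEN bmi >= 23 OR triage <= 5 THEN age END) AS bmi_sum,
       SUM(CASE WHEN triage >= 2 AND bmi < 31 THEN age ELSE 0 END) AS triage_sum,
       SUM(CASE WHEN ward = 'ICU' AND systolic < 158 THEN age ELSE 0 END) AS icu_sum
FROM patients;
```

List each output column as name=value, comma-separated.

bmi_sum=561, triage_sum=334, icu_sum=90

[bmi_sum: bmi >= 23 OR triage <= 5]
patient=Uma: ✓ → 23
patient=Kai: ✓ → 38
patient=Xiu: ✓ → 91
patient=Eve: ✓ → 90
patient=Carmen: ✓ → 6
patient=Ines: ✓ → 80
patient=Rosa: ✓ → 89
patient=Vik: ✓ → 40
patient=Gus: ✓ → 16
patient=Noor: ✓ → 88
bmi_sum = 23 + 38 + 91 + 90 + 6 + 80 + 89 + 40 + 16 + 88 = 561
—
[triage_sum: triage >= 2 AND bmi < 31]
patient=Uma: ✓ → 23
patient=Kai: ✓ → 38
patient=Xiu: ✗
patient=Eve: ✗
patient=Carmen: ✗
patient=Ines: ✓ → 80
patient=Rosa: ✓ → 89
patient=Vik: ✗
patient=Gus: ✓ → 16
patient=Noor: ✓ → 88
triage_sum = 23 + 38 + 80 + 89 + 16 + 88 = 334
—
[icu_sum: ward = 'ICU' AND systolic < 158]
patient=Uma: ✗
patient=Kai: ✗
patient=Xiu: ✗
patient=Eve: ✓ → 90
patient=Carmen: ✗
patient=Ines: ✗
patient=Rosa: ✗
patient=Vik: ✗
patient=Gus: ✗
patient=Noor: ✗
icu_sum = 90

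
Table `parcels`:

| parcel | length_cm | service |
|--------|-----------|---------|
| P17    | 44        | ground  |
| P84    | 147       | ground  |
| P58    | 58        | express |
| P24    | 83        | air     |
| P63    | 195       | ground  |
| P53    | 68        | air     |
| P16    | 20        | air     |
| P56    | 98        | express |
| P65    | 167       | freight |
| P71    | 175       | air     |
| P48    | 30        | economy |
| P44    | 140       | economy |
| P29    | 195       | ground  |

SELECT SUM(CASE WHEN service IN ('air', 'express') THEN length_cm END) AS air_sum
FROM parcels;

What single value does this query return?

502

parcel=P17: ✗
parcel=P84: ✗
parcel=P58: ✓ → 58
parcel=P24: ✓ → 83
parcel=P63: ✗
parcel=P53: ✓ → 68
parcel=P16: ✓ → 20
parcel=P56: ✓ → 98
parcel=P65: ✗
parcel=P71: ✓ → 175
parcel=P48: ✗
parcel=P44: ✗
parcel=P29: ✗
air_sum = 58 + 83 + 68 + 20 + 98 + 175 = 502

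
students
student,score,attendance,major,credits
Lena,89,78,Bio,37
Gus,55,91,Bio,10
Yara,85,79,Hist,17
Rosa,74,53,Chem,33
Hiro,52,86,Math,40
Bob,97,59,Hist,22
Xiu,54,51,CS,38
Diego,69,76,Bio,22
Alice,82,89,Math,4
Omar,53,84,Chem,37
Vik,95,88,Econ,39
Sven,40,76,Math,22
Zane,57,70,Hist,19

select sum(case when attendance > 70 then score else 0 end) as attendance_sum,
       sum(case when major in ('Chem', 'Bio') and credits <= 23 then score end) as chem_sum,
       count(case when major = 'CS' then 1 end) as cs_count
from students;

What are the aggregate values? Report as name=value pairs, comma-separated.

attendance_sum=620, chem_sum=124, cs_count=1

[attendance_sum: attendance > 70]
student=Lena: ✓ → 89
student=Gus: ✓ → 55
student=Yara: ✓ → 85
student=Rosa: ✗
student=Hiro: ✓ → 52
student=Bob: ✗
student=Xiu: ✗
student=Diego: ✓ → 69
student=Alice: ✓ → 82
student=Omar: ✓ → 53
student=Vik: ✓ → 95
student=Sven: ✓ → 40
student=Zane: ✗
attendance_sum = 89 + 55 + 85 + 52 + 69 + 82 + 53 + 95 + 40 = 620
—
[chem_sum: major in ('Chem', 'Bio') and credits <= 23]
student=Lena: ✗
student=Gus: ✓ → 55
student=Yara: ✗
student=Rosa: ✗
student=Hiro: ✗
student=Bob: ✗
student=Xiu: ✗
student=Diego: ✓ → 69
student=Alice: ✗
student=Omar: ✗
student=Vik: ✗
student=Sven: ✗
student=Zane: ✗
chem_sum = 55 + 69 = 124
—
[cs_count: major = 'CS']
student=Lena: ✗
student=Gus: ✗
student=Yara: ✗
student=Rosa: ✗
student=Hiro: ✗
student=Bob: ✗
student=Xiu: ✓ → 1
student=Diego: ✗
student=Alice: ✗
student=Omar: ✗
student=Vik: ✗
student=Sven: ✗
student=Zane: ✗
cs_count = COUNT(1) = 1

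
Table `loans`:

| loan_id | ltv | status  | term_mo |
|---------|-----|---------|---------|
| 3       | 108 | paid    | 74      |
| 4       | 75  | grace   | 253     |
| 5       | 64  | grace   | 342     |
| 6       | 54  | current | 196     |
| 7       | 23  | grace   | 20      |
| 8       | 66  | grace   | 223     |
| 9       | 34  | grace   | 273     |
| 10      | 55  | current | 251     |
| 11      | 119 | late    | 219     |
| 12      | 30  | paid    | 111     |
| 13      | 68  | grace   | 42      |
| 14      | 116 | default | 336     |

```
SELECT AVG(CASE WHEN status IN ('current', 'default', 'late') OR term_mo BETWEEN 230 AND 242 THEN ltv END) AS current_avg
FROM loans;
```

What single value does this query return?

86

loan_id=3: ✗
loan_id=4: ✗
loan_id=5: ✗
loan_id=6: ✓ → 54
loan_id=7: ✗
loan_id=8: ✗
loan_id=9: ✗
loan_id=10: ✓ → 55
loan_id=11: ✓ → 119
loan_id=12: ✗
loan_id=13: ✗
loan_id=14: ✓ → 116
current_avg = (54 + 55 + 119 + 116) / 4 = 86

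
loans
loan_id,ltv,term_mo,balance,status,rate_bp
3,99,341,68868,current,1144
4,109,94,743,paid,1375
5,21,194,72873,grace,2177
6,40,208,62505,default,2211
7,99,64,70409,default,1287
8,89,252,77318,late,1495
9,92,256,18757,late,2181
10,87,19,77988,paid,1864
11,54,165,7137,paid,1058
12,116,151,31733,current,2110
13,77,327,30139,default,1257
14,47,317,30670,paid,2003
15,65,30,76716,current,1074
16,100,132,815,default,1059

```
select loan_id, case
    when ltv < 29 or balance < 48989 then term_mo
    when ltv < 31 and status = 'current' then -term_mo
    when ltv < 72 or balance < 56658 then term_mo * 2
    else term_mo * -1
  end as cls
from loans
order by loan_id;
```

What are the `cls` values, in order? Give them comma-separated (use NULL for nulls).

loan_id=3: ELSE → -341
loan_id=4: ltv < 29 or balance < 48989 → 94
loan_id=5: ltv < 29 or balance < 48989 → 194
loan_id=6: ltv < 72 or balance < 56658 → 416
loan_id=7: ELSE → -64
loan_id=8: ELSE → -252
loan_id=9: ltv < 29 or balance < 48989 → 256
loan_id=10: ELSE → -19
loan_id=11: ltv < 29 or balance < 48989 → 165
loan_id=12: ltv < 29 or balance < 48989 → 151
loan_id=13: ltv < 29 or balance < 48989 → 327
loan_id=14: ltv < 29 or balance < 48989 → 317
loan_id=15: ltv < 72 or balance < 56658 → 60
loan_id=16: ltv < 29 or balance < 48989 → 132

-341, 94, 194, 416, -64, -252, 256, -19, 165, 151, 327, 317, 60, 132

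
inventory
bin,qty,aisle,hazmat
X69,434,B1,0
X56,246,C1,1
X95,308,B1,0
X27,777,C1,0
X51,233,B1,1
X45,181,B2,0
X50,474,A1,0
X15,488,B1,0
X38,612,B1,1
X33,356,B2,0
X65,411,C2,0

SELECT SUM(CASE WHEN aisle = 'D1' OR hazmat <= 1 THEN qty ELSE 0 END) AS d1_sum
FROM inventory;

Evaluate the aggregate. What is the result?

bin=X69: ✓ → 434
bin=X56: ✓ → 246
bin=X95: ✓ → 308
bin=X27: ✓ → 777
bin=X51: ✓ → 233
bin=X45: ✓ → 181
bin=X50: ✓ → 474
bin=X15: ✓ → 488
bin=X38: ✓ → 612
bin=X33: ✓ → 356
bin=X65: ✓ → 411
d1_sum = 434 + 246 + 308 + 777 + 233 + 181 + 474 + 488 + 612 + 356 + 411 = 4520

4520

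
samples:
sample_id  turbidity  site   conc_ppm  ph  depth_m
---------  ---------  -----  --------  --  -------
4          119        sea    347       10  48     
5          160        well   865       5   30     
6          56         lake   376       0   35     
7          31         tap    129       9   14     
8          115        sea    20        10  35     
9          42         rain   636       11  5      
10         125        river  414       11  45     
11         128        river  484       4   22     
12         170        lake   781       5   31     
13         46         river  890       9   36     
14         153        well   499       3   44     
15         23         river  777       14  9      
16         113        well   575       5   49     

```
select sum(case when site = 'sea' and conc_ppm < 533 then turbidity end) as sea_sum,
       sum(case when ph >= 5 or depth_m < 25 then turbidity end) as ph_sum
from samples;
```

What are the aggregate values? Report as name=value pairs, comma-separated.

sea_sum=234, ph_sum=1072

[sea_sum: site = 'sea' and conc_ppm < 533]
sample_id=4: ✓ → 119
sample_id=5: ✗
sample_id=6: ✗
sample_id=7: ✗
sample_id=8: ✓ → 115
sample_id=9: ✗
sample_id=10: ✗
sample_id=11: ✗
sample_id=12: ✗
sample_id=13: ✗
sample_id=14: ✗
sample_id=15: ✗
sample_id=16: ✗
sea_sum = 119 + 115 = 234
—
[ph_sum: ph >= 5 or depth_m < 25]
sample_id=4: ✓ → 119
sample_id=5: ✓ → 160
sample_id=6: ✗
sample_id=7: ✓ → 31
sample_id=8: ✓ → 115
sample_id=9: ✓ → 42
sample_id=10: ✓ → 125
sample_id=11: ✓ → 128
sample_id=12: ✓ → 170
sample_id=13: ✓ → 46
sample_id=14: ✗
sample_id=15: ✓ → 23
sample_id=16: ✓ → 113
ph_sum = 119 + 160 + 31 + 115 + 42 + 125 + 128 + 170 + 46 + 23 + 113 = 1072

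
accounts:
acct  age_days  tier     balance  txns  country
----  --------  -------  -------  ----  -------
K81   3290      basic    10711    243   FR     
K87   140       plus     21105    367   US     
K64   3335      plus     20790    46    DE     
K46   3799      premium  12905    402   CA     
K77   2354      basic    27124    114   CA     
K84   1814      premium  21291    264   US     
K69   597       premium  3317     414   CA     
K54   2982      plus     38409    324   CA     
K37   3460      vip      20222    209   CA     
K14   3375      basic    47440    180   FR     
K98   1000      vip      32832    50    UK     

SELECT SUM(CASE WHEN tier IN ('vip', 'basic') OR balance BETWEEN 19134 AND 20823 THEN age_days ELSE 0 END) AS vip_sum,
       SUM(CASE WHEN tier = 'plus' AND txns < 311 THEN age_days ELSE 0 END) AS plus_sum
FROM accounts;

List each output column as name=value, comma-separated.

vip_sum=16814, plus_sum=3335

[vip_sum: tier IN ('vip', 'basic') OR balance BETWEEN 19134 AND 20823]
acct=K81: ✓ → 3290
acct=K87: ✗
acct=K64: ✓ → 3335
acct=K46: ✗
acct=K77: ✓ → 2354
acct=K84: ✗
acct=K69: ✗
acct=K54: ✗
acct=K37: ✓ → 3460
acct=K14: ✓ → 3375
acct=K98: ✓ → 1000
vip_sum = 3290 + 3335 + 2354 + 3460 + 3375 + 1000 = 16814
—
[plus_sum: tier = 'plus' AND txns < 311]
acct=K81: ✗
acct=K87: ✗
acct=K64: ✓ → 3335
acct=K46: ✗
acct=K77: ✗
acct=K84: ✗
acct=K69: ✗
acct=K54: ✗
acct=K37: ✗
acct=K14: ✗
acct=K98: ✗
plus_sum = 3335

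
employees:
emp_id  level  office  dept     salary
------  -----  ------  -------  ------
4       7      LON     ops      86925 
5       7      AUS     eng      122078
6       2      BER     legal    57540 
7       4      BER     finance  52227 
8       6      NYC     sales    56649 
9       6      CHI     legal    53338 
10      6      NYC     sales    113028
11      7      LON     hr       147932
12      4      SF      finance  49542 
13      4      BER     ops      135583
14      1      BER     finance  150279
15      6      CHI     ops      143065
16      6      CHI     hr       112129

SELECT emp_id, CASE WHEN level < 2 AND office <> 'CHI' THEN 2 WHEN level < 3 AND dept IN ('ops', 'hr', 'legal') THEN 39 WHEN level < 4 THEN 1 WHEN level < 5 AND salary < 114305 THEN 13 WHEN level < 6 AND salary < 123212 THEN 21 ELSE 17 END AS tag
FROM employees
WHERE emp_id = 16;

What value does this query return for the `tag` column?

emp_id = 16: level=6, office=CHI, dept=hr, salary=112129.
level < 2 AND office <> 'CHI' → false
level < 3 AND dept IN ('ops', 'hr', 'legal') → false
level < 4 → false
level < 5 AND salary < 114305 → false
level < 6 AND salary < 123212 → false
No prior WHEN matched → ELSE → 17

17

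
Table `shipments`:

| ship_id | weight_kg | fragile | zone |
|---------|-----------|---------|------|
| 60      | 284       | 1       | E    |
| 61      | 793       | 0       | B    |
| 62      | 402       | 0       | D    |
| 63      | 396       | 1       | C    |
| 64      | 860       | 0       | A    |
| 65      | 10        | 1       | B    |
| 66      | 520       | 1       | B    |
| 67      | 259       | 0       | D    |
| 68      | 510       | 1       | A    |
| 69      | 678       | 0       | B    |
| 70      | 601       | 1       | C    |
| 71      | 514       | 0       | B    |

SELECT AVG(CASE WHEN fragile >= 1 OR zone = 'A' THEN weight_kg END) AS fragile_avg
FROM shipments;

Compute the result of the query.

454.4285714286

ship_id=60: ✓ → 284
ship_id=61: ✗
ship_id=62: ✗
ship_id=63: ✓ → 396
ship_id=64: ✓ → 860
ship_id=65: ✓ → 10
ship_id=66: ✓ → 520
ship_id=67: ✗
ship_id=68: ✓ → 510
ship_id=69: ✗
ship_id=70: ✓ → 601
ship_id=71: ✗
fragile_avg = (284 + 396 + 860 + 10 + 520 + 510 + 601) / 7 = 454.4285714286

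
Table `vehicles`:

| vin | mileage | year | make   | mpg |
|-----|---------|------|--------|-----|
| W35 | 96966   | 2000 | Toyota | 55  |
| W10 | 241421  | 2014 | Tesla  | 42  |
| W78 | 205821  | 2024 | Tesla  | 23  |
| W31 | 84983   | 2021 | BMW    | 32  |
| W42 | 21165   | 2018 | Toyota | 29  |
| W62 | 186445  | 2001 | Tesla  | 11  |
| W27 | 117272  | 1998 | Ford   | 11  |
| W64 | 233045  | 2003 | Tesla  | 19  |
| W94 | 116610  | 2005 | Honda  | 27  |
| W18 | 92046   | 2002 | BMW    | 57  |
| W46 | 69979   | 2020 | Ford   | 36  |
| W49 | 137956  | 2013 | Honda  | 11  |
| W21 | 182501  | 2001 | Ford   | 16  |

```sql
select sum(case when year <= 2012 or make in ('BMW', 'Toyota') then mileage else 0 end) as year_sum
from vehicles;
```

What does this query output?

vin=W35: ✓ → 96966
vin=W10: ✗
vin=W78: ✗
vin=W31: ✓ → 84983
vin=W42: ✓ → 21165
vin=W62: ✓ → 186445
vin=W27: ✓ → 117272
vin=W64: ✓ → 233045
vin=W94: ✓ → 116610
vin=W18: ✓ → 92046
vin=W46: ✗
vin=W49: ✗
vin=W21: ✓ → 182501
year_sum = 96966 + 84983 + 21165 + 186445 + 117272 + 233045 + 116610 + 92046 + 182501 = 1131033

1131033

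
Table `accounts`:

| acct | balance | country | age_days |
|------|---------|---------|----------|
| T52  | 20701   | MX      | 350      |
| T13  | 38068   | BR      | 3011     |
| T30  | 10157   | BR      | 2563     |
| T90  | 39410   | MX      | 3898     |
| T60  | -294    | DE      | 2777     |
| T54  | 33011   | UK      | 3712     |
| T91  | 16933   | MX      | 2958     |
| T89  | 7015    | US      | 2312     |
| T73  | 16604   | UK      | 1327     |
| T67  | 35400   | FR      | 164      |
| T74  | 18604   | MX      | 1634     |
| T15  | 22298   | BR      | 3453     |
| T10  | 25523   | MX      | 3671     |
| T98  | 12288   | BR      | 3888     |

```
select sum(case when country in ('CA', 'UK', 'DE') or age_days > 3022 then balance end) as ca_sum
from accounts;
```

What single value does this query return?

148840

acct=T52: ✗
acct=T13: ✗
acct=T30: ✗
acct=T90: ✓ → 39410
acct=T60: ✓ → -294
acct=T54: ✓ → 33011
acct=T91: ✗
acct=T89: ✗
acct=T73: ✓ → 16604
acct=T67: ✗
acct=T74: ✗
acct=T15: ✓ → 22298
acct=T10: ✓ → 25523
acct=T98: ✓ → 12288
ca_sum = 39410 + -294 + 33011 + 16604 + 22298 + 25523 + 12288 = 148840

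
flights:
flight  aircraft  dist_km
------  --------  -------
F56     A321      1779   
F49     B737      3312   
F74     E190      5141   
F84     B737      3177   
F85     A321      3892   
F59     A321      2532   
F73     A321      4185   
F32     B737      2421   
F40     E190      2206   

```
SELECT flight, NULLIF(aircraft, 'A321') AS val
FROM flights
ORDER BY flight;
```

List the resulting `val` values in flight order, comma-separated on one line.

B737, E190, B737, NULL, NULL, NULL, E190, B737, NULL

flight=F32: aircraft=B737 vs A321: differ → B737
flight=F40: aircraft=E190 vs A321: differ → E190
flight=F49: aircraft=B737 vs A321: differ → B737
flight=F56: aircraft=A321 vs A321: equal → NULL
flight=F59: aircraft=A321 vs A321: equal → NULL
flight=F73: aircraft=A321 vs A321: equal → NULL
flight=F74: aircraft=E190 vs A321: differ → E190
flight=F84: aircraft=B737 vs A321: differ → B737
flight=F85: aircraft=A321 vs A321: equal → NULL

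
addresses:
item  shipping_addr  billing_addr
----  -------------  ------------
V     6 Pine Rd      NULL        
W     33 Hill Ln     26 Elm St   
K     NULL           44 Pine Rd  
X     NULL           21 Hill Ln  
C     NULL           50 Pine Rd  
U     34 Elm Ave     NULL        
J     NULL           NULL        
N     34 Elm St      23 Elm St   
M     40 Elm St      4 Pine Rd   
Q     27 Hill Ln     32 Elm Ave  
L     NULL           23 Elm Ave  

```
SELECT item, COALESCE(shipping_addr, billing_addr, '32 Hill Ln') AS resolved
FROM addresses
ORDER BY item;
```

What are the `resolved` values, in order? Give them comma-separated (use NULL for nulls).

50 Pine Rd, 32 Hill Ln, 44 Pine Rd, 23 Elm Ave, 40 Elm St, 34 Elm St, 27 Hill Ln, 34 Elm Ave, 6 Pine Rd, 33 Hill Ln, 21 Hill Ln

item=C: shipping_addr=NULL, billing_addr=50 Pine Rd → 50 Pine Rd
item=J: shipping_addr=NULL, billing_addr=NULL, → literal 32 Hill Ln → 32 Hill Ln
item=K: shipping_addr=NULL, billing_addr=44 Pine Rd → 44 Pine Rd
item=L: shipping_addr=NULL, billing_addr=23 Elm Ave → 23 Elm Ave
item=M: shipping_addr=40 Elm St → 40 Elm St
item=N: shipping_addr=34 Elm St → 34 Elm St
item=Q: shipping_addr=27 Hill Ln → 27 Hill Ln
item=U: shipping_addr=34 Elm Ave → 34 Elm Ave
item=V: shipping_addr=6 Pine Rd → 6 Pine Rd
item=W: shipping_addr=33 Hill Ln → 33 Hill Ln
item=X: shipping_addr=NULL, billing_addr=21 Hill Ln → 21 Hill Ln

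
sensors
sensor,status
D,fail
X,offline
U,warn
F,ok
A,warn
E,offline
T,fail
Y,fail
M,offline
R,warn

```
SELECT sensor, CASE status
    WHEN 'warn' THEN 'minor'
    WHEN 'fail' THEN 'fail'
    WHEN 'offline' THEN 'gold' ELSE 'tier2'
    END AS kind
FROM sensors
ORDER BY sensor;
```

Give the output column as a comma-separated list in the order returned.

sensor=A: status='warn' → minor
sensor=D: status='fail' → fail
sensor=E: status='offline' → gold
sensor=F: ELSE → tier2
sensor=M: status='offline' → gold
sensor=R: status='warn' → minor
sensor=T: status='fail' → fail
sensor=U: status='warn' → minor
sensor=X: status='offline' → gold
sensor=Y: status='fail' → fail

minor, fail, gold, tier2, gold, minor, fail, minor, gold, fail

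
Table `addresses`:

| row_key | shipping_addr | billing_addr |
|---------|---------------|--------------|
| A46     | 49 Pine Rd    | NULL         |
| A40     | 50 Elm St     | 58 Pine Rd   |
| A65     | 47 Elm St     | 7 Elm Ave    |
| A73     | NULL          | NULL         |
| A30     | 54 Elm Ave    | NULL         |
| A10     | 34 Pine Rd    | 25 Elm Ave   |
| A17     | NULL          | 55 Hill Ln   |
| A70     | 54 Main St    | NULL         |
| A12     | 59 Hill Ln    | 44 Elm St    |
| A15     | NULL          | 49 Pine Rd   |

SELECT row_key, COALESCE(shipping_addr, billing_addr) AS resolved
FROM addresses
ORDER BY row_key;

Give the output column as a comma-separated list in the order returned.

row_key=A10: shipping_addr=34 Pine Rd → 34 Pine Rd
row_key=A12: shipping_addr=59 Hill Ln → 59 Hill Ln
row_key=A15: shipping_addr=NULL, billing_addr=49 Pine Rd → 49 Pine Rd
row_key=A17: shipping_addr=NULL, billing_addr=55 Hill Ln → 55 Hill Ln
row_key=A30: shipping_addr=54 Elm Ave → 54 Elm Ave
row_key=A40: shipping_addr=50 Elm St → 50 Elm St
row_key=A46: shipping_addr=49 Pine Rd → 49 Pine Rd
row_key=A65: shipping_addr=47 Elm St → 47 Elm St
row_key=A70: shipping_addr=54 Main St → 54 Main St
row_key=A73: shipping_addr=NULL, billing_addr=NULL (all NULL) → NULL

34 Pine Rd, 59 Hill Ln, 49 Pine Rd, 55 Hill Ln, 54 Elm Ave, 50 Elm St, 49 Pine Rd, 47 Elm St, 54 Main St, NULL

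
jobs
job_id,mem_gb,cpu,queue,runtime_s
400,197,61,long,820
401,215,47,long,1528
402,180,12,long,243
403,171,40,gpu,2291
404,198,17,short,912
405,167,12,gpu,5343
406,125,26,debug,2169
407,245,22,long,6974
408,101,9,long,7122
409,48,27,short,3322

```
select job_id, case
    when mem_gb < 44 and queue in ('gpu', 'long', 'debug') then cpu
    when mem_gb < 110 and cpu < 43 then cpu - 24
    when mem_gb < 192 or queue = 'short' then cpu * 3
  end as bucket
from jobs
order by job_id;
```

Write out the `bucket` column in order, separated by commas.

NULL, NULL, 36, 120, 51, 36, 78, NULL, -15, 3

job_id=400: (no match → NULL) → NULL
job_id=401: (no match → NULL) → NULL
job_id=402: mem_gb < 192 or queue = 'short' → 36
job_id=403: mem_gb < 192 or queue = 'short' → 120
job_id=404: mem_gb < 192 or queue = 'short' → 51
job_id=405: mem_gb < 192 or queue = 'short' → 36
job_id=406: mem_gb < 192 or queue = 'short' → 78
job_id=407: (no match → NULL) → NULL
job_id=408: mem_gb < 110 and cpu < 43 → -15
job_id=409: mem_gb < 110 and cpu < 43 → 3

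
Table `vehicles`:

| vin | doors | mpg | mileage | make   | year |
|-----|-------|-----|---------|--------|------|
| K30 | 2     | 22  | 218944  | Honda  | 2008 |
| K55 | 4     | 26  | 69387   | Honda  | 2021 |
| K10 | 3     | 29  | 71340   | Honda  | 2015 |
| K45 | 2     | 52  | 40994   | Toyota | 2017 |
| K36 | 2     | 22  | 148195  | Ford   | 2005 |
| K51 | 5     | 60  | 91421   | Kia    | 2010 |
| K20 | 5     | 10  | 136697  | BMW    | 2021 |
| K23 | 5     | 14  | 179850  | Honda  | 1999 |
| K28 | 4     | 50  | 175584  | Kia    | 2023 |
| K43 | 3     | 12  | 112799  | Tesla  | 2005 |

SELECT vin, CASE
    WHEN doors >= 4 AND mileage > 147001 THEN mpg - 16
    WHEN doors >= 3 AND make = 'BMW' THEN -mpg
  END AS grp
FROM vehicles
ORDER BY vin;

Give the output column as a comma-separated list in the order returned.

vin=K10: (no match → NULL) → NULL
vin=K20: doors >= 3 AND make = 'BMW' → -10
vin=K23: doors >= 4 AND mileage > 147001 → -2
vin=K28: doors >= 4 AND mileage > 147001 → 34
vin=K30: (no match → NULL) → NULL
vin=K36: (no match → NULL) → NULL
vin=K43: (no match → NULL) → NULL
vin=K45: (no match → NULL) → NULL
vin=K51: (no match → NULL) → NULL
vin=K55: (no match → NULL) → NULL

NULL, -10, -2, 34, NULL, NULL, NULL, NULL, NULL, NULL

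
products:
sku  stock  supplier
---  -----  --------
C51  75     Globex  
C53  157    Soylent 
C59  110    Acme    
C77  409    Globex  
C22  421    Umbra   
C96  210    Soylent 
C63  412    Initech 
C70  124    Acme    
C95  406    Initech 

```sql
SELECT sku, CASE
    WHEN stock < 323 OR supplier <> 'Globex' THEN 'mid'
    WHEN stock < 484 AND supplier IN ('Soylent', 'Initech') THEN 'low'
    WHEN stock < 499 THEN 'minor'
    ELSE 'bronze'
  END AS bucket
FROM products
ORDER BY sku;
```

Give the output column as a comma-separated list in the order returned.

mid, mid, mid, mid, mid, mid, minor, mid, mid

sku=C22: stock < 323 OR supplier <> 'Globex' → mid
sku=C51: stock < 323 OR supplier <> 'Globex' → mid
sku=C53: stock < 323 OR supplier <> 'Globex' → mid
sku=C59: stock < 323 OR supplier <> 'Globex' → mid
sku=C63: stock < 323 OR supplier <> 'Globex' → mid
sku=C70: stock < 323 OR supplier <> 'Globex' → mid
sku=C77: stock < 499 → minor
sku=C95: stock < 323 OR supplier <> 'Globex' → mid
sku=C96: stock < 323 OR supplier <> 'Globex' → mid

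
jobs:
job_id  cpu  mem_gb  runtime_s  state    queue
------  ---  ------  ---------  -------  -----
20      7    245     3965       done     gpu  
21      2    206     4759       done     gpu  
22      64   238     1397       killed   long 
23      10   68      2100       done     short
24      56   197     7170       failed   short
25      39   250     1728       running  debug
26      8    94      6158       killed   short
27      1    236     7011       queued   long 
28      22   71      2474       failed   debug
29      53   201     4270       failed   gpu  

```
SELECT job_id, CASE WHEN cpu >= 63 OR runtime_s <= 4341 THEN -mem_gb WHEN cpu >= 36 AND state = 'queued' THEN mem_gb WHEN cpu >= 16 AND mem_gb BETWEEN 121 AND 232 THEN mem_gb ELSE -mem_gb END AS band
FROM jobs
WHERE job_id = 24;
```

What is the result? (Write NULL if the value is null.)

197

job_id = 24: cpu=56, mem_gb=197, runtime_s=7170, state=failed, queue=short.
cpu >= 63 OR runtime_s <= 4341 → false
cpu >= 36 AND state = 'queued' → false
cpu >= 16 AND mem_gb BETWEEN 121 AND 232 → true → 197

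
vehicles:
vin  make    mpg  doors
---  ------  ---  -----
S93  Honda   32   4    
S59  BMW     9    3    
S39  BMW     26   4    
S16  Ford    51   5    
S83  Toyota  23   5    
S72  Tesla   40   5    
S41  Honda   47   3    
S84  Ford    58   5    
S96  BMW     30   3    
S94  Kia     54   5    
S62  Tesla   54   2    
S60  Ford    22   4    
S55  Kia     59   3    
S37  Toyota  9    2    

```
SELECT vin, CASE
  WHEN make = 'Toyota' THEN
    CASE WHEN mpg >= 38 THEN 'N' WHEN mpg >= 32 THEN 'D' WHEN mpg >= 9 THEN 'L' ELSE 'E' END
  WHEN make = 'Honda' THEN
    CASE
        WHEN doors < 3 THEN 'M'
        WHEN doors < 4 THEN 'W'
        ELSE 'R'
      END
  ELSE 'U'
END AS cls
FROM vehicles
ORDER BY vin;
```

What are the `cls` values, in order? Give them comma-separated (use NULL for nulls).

vin=S16: make='Ford' → outer ELSE → U
vin=S37: make='Toyota' → inner[mpg >= 9] → L
vin=S39: make='BMW' → outer ELSE → U
vin=S41: make='Honda' → inner[doors < 4] → W
vin=S55: make='Kia' → outer ELSE → U
vin=S59: make='BMW' → outer ELSE → U
vin=S60: make='Ford' → outer ELSE → U
vin=S62: make='Tesla' → outer ELSE → U
vin=S72: make='Tesla' → outer ELSE → U
vin=S83: make='Toyota' → inner[mpg >= 9] → L
vin=S84: make='Ford' → outer ELSE → U
vin=S93: make='Honda' → inner[ELSE] → R
vin=S94: make='Kia' → outer ELSE → U
vin=S96: make='BMW' → outer ELSE → U

U, L, U, W, U, U, U, U, U, L, U, R, U, U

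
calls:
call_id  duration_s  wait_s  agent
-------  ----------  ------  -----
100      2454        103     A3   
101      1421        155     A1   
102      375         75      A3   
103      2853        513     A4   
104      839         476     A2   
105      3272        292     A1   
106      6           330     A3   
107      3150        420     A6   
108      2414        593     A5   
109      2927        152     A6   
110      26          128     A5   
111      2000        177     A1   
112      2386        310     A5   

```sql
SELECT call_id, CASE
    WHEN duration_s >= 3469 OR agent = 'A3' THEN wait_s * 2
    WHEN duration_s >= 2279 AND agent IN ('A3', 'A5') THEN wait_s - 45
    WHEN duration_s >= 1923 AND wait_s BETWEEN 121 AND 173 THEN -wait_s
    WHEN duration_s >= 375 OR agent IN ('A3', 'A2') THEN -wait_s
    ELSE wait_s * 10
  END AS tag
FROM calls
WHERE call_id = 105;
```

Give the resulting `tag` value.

-292

call_id = 105: duration_s=3272, wait_s=292, agent=A1.
duration_s >= 3469 OR agent = 'A3' → false
duration_s >= 2279 AND agent IN ('A3', 'A5') → false
duration_s >= 1923 AND wait_s BETWEEN 121 AND 173 → false
duration_s >= 375 OR agent IN ('A3', 'A2') → true → -292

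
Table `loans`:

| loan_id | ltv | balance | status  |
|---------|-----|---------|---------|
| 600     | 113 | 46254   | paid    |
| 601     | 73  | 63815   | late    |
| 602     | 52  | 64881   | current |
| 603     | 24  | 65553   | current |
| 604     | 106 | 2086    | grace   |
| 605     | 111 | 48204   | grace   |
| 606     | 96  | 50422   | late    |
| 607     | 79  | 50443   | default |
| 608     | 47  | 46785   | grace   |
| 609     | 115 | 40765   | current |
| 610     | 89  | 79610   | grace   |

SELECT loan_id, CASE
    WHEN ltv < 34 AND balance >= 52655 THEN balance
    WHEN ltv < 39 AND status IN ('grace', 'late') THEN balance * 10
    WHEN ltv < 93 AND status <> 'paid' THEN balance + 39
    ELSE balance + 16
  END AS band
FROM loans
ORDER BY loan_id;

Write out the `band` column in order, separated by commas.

46270, 63854, 64920, 65553, 2102, 48220, 50438, 50482, 46824, 40781, 79649

loan_id=600: ELSE → 46270
loan_id=601: ltv < 93 AND status <> 'paid' → 63854
loan_id=602: ltv < 93 AND status <> 'paid' → 64920
loan_id=603: ltv < 34 AND balance >= 52655 → 65553
loan_id=604: ELSE → 2102
loan_id=605: ELSE → 48220
loan_id=606: ELSE → 50438
loan_id=607: ltv < 93 AND status <> 'paid' → 50482
loan_id=608: ltv < 93 AND status <> 'paid' → 46824
loan_id=609: ELSE → 40781
loan_id=610: ltv < 93 AND status <> 'paid' → 79649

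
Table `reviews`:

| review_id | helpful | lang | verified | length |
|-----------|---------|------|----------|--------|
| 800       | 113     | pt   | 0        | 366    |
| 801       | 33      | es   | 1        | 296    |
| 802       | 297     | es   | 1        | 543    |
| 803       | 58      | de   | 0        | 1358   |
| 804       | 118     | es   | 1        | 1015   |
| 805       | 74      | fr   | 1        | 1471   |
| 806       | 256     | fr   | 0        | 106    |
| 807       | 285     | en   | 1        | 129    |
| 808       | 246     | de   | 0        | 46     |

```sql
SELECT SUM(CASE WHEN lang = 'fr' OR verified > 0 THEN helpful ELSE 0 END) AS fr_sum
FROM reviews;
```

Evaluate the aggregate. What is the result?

1063

review_id=800: ✗
review_id=801: ✓ → 33
review_id=802: ✓ → 297
review_id=803: ✗
review_id=804: ✓ → 118
review_id=805: ✓ → 74
review_id=806: ✓ → 256
review_id=807: ✓ → 285
review_id=808: ✗
fr_sum = 33 + 297 + 118 + 74 + 256 + 285 = 1063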